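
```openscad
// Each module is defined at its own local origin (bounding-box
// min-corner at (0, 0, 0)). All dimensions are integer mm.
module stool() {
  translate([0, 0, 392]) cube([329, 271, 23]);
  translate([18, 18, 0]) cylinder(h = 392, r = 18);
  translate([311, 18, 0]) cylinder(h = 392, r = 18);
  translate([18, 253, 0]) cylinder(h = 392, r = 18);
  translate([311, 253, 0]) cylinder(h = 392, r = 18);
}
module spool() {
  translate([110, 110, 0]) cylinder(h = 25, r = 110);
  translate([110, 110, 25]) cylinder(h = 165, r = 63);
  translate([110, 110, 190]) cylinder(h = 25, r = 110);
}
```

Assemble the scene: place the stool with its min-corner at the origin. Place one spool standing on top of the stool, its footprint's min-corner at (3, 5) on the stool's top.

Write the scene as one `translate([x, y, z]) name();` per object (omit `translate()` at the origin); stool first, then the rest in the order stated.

stool();
translate([3, 5, 415]) spool();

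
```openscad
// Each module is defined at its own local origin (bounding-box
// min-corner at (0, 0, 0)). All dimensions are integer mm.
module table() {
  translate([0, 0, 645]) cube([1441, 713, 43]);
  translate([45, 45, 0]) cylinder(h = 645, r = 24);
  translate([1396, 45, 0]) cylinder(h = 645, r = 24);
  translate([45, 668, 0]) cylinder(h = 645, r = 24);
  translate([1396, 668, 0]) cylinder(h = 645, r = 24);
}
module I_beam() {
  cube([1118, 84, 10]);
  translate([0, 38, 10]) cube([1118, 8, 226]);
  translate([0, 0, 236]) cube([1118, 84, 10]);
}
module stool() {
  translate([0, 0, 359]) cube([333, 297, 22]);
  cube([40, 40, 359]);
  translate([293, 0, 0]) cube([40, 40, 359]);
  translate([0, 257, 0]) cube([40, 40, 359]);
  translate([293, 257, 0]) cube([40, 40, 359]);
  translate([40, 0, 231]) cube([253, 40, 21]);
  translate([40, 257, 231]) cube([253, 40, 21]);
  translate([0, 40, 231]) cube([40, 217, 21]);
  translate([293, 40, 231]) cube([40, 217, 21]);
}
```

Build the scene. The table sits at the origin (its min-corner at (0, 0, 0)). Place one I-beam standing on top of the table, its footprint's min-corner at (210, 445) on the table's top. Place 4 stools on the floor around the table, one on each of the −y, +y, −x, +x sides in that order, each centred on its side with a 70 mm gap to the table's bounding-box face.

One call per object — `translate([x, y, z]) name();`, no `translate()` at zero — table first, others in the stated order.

table();
translate([210, 445, 688]) I_beam();
translate([554, -367, 0]) stool();
translate([554, 783, 0]) stool();
translate([-403, 208, 0]) stool();
translate([1511, 208, 0]) stool();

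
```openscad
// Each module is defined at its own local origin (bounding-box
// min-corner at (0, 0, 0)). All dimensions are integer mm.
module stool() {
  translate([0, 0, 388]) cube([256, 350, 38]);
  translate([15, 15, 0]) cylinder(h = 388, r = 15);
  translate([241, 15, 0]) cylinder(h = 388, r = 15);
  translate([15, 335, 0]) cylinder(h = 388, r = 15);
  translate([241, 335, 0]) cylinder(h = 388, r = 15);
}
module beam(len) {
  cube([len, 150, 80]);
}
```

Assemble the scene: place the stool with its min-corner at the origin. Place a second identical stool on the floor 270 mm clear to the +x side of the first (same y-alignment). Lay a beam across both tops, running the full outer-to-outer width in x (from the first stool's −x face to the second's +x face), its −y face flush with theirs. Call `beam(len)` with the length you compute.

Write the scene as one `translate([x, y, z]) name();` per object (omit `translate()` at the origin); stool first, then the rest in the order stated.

stool();
translate([526, 0, 0]) stool();
translate([0, 0, 426]) beam(782);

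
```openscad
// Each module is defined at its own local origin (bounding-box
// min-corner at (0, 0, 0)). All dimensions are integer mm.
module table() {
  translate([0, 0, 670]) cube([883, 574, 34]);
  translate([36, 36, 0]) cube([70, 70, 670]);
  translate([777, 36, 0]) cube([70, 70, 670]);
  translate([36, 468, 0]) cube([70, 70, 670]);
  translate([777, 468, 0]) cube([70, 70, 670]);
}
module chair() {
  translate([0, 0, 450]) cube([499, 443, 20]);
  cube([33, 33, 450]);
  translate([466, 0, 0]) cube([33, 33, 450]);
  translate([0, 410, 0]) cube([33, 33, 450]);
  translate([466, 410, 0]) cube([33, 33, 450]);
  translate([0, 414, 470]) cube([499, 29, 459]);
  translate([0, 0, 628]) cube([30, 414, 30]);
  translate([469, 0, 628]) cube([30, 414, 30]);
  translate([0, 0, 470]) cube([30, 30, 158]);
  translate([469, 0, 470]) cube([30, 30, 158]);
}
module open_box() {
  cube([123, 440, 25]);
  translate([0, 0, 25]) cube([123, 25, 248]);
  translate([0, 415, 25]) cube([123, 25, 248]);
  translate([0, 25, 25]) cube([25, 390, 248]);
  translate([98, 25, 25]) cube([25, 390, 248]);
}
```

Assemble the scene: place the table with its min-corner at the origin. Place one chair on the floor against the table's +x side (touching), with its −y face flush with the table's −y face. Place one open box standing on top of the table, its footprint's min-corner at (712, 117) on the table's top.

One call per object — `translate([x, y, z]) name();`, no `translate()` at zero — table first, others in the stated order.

table();
translate([883, 0, 0]) chair();
translate([712, 117, 704]) open_box();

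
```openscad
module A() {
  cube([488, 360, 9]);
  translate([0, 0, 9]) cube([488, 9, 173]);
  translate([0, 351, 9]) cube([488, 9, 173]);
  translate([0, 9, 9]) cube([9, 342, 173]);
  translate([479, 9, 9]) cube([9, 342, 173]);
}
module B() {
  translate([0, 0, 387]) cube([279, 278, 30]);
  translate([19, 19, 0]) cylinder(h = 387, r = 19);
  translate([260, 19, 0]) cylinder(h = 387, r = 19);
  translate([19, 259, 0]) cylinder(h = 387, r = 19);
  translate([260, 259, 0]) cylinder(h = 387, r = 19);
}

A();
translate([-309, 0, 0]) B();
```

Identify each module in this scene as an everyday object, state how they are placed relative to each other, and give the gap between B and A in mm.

The stool's nearest face is 30 mm from the open box's −x face.

A is an open box. B is a stool. The stool is on the floor beside the open box on its −x side. The gap between the stool and the open box is 30 mm.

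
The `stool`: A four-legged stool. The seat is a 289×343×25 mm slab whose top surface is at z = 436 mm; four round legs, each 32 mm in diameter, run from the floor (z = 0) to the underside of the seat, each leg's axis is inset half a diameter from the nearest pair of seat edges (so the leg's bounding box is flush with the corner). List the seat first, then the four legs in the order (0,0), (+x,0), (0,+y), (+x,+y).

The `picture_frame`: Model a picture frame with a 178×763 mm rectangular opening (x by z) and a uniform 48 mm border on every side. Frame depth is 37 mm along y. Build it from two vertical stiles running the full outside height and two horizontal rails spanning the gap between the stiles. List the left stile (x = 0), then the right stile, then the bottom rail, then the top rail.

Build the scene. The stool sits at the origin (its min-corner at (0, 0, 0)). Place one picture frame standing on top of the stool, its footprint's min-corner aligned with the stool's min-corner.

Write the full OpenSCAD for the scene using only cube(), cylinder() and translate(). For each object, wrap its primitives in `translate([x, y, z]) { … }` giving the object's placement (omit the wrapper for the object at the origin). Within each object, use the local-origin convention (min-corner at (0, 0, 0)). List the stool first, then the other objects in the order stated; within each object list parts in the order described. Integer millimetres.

translate([0, 0, 411]) cube([289, 343, 25]);
translate([16, 16, 0]) cylinder(h = 411, r = 16);
translate([273, 16, 0]) cylinder(h = 411, r = 16);
translate([16, 327, 0]) cylinder(h = 411, r = 16);
translate([273, 327, 0]) cylinder(h = 411, r = 16);
translate([0, 0, 436]) {
  cube([48, 37, 859]);
  translate([226, 0, 0]) cube([48, 37, 859]);
  translate([48, 0, 0]) cube([178, 37, 48]);
  translate([48, 0, 811]) cube([178, 37, 48]);
}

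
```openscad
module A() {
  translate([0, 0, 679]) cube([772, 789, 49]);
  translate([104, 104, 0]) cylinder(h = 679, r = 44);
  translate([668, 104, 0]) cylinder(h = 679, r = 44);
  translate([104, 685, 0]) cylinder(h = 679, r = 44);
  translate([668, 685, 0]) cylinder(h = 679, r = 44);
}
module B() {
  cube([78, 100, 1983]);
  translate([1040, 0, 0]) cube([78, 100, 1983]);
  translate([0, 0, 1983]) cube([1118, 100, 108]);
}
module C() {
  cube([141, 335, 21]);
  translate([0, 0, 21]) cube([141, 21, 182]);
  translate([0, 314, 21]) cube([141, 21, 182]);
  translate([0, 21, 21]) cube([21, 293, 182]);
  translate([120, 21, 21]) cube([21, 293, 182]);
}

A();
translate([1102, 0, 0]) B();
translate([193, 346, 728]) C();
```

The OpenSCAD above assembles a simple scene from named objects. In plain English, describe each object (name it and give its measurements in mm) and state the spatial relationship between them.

A is a table with a 772×789 mm rectangular top, 49 mm thick, top surface at z = 728 mm, supported by four round legs of 88 mm diameter, each leg's bounding box inset 60 mm from the nearest pair of top edges, running from the floor.

B is a door frame. The clear opening is 962 mm wide and 1983 mm high. Two 78 mm wide jambs, 100 mm deep, stand either side of the opening from the floor to the top of the opening. A 108 mm thick head sits across the top of both jambs, spanning the full outside width of the frame.

C is an open-topped rectangular box: outside dimensions 141×335×203 mm, with a uniform wall and base thickness of 21 mm. The base is a full 141×335 slab on the floor; four walls sit on top of the base. The front and back walls (the −y and +y sides) span the full width; the two side walls fit between them.

The door frame is on the floor beside the table on its +x side. The open box is on top of the table.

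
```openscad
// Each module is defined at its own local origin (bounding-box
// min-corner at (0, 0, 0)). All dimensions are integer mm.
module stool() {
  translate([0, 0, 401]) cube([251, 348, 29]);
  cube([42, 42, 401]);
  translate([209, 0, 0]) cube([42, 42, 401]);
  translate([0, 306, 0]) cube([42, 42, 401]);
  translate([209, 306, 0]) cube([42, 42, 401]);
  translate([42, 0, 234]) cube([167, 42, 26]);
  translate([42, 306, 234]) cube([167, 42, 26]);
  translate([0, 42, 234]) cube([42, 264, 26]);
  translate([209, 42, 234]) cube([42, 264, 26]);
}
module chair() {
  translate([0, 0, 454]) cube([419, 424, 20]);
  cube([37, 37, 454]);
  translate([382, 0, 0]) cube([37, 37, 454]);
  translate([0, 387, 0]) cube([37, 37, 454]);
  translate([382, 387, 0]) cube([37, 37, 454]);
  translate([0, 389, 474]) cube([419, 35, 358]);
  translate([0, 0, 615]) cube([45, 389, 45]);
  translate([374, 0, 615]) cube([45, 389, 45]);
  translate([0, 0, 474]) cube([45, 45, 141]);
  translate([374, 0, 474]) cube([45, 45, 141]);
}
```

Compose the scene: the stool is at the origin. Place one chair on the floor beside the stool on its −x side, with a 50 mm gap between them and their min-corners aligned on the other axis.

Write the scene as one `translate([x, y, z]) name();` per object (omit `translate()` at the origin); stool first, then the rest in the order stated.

stool();
translate([-469, 0, 0]) chair();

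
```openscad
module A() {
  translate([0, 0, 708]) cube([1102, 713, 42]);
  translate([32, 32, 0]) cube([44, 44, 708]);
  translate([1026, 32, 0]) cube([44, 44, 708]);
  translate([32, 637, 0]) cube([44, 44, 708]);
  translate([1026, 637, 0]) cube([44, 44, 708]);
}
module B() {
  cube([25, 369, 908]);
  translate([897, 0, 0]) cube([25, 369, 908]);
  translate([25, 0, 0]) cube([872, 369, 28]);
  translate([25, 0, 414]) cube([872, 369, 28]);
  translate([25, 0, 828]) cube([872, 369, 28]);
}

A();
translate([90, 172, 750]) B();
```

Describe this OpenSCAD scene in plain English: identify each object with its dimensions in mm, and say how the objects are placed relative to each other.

A is a table: top 1102 mm (x) × 713 mm (y), 42 mm thick, upper face at z = 750 mm, on four 44×44 mm square legs, each inset 32 mm from the nearest pair of top edges, running from z = 0 to the bottom of the top.

B is a bookshelf 922 mm wide overall, 369 mm deep and 908 mm tall. The two sides are 25 mm thick vertical panels. 3 horizontal shelves of 28 mm thickness span between the inner faces of the sides; the lowest shelf sits on the floor and shelves are stacked with a clear vertical gap of 386 mm between each pair.

The bookshelf is on top of the table, centred.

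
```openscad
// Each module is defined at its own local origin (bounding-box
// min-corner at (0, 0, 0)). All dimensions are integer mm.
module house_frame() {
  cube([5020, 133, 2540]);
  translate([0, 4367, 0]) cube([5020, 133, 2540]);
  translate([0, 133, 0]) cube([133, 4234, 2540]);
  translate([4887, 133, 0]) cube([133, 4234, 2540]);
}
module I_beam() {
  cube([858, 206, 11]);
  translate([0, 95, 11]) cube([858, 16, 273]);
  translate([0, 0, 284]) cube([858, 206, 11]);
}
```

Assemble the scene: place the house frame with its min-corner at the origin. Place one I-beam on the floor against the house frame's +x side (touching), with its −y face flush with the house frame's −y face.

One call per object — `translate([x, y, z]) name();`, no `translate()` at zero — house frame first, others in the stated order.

house_frame();
translate([5020, 0, 0]) I_beam();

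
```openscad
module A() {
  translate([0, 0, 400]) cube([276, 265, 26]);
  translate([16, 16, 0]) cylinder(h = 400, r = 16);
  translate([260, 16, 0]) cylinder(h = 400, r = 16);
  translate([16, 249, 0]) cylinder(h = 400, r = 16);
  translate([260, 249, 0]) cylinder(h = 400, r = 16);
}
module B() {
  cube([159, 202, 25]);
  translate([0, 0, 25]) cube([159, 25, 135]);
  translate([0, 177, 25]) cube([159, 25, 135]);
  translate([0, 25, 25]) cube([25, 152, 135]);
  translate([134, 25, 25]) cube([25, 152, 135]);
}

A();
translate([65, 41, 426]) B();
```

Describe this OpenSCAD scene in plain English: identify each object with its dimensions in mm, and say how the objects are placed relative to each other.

A is a four-legged stool. The seat is 276×265 mm, 26 mm thick, top at z = 426 mm. It stands on four round legs, each 32 mm in diameter, from z = 0 to the seat underside, each leg's axis is inset half a diameter from the nearest pair of seat edges (so the leg's bounding box is flush with the corner).

B is an open-topped rectangular box: outside dimensions 159×202×160 mm, with a uniform wall and base thickness of 25 mm. The base is a full 159×202 slab on the floor; four walls sit on top of the base. The front and back walls (the −y and +y sides) span the full width; the two side walls fit between them.

The open box is on top of the stool.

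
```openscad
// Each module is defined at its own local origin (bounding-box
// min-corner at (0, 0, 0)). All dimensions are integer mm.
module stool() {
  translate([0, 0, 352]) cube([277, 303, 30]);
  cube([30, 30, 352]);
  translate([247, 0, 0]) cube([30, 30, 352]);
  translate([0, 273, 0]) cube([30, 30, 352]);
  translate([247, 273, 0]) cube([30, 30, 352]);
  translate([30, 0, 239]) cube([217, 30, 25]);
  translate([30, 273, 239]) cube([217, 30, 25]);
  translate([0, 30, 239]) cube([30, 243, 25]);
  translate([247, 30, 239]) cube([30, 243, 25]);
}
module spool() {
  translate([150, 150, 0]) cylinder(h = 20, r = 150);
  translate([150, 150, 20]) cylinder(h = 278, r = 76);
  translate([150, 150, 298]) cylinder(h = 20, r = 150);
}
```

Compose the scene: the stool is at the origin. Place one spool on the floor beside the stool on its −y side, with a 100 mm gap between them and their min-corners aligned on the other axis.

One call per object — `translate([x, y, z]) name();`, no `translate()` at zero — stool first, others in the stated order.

stool();
translate([0, -400, 0]) spool();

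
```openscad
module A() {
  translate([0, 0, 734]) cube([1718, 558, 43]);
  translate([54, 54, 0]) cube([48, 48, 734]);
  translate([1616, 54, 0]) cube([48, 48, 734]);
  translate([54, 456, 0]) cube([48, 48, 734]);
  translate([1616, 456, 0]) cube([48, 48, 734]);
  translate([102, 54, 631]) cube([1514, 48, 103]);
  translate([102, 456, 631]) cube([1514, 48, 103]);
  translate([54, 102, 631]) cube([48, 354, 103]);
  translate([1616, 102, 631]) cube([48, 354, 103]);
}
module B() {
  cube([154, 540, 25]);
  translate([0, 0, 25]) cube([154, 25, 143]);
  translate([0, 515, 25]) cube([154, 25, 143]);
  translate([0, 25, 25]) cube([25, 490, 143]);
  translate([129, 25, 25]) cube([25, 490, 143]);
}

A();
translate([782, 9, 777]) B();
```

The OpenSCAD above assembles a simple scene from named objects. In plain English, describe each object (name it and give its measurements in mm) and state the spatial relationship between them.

A is a table with a 1718×558 mm rectangular top, 43 mm thick, top surface at z = 777 mm, supported by four 48×48 mm square legs, each inset 54 mm from the nearest pair of top edges, running from the floor. Four apron rails, 48 mm thick and 103 mm tall, run between adjacent legs with their top edges flush with the underside of the top and their outer faces flush with the legs' outer faces.

B is an open-topped rectangular box: outside dimensions 154×540×168 mm, with a uniform wall and base thickness of 25 mm. The base is a full 154×540 slab on the floor; four walls sit on top of the base. The front and back walls (the −y and +y sides) span the full width; the two side walls fit between them.

The open box is on top of the table, centred.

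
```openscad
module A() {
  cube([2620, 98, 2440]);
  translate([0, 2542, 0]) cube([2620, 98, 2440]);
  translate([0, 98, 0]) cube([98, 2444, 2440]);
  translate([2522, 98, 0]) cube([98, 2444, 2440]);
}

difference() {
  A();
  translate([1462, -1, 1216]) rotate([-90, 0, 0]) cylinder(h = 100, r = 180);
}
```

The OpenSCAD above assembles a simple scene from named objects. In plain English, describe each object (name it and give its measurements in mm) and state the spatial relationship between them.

A is a box-shaped house frame (walls only): outside footprint 2620×2640 mm, wall height 2440 mm, wall thickness 98 mm. The two y-facing walls run the full x-width; the two x-facing walls fit between the inner faces of the y-facing walls.

The house frame has a circular hole of radius 180 mm through its front wall, centred at (x = 1462, z = 1216).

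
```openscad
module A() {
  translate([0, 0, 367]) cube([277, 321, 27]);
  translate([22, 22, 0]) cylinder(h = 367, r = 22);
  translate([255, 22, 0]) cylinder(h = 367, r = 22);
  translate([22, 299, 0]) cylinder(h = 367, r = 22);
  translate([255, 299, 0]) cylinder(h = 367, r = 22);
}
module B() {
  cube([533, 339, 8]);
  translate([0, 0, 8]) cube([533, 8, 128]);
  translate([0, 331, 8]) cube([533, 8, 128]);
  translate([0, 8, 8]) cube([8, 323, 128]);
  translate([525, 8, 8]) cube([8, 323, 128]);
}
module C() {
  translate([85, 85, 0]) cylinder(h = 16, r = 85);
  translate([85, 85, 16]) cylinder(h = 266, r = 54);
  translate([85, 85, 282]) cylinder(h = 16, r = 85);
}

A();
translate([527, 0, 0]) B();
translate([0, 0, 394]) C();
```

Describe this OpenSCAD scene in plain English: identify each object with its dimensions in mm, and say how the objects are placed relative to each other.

A is a simple wooden stool: a rectangular seat 277 mm (x) by 321 mm (y), 27 mm thick, top face at z = 394 mm, on four round legs, each 44 mm in diameter. The legs rest on z = 0, each leg's axis is inset half a diameter from the nearest pair of seat edges (so the leg's bounding box is flush with the corner).

B is an open storage box with external size 533×339×136 mm and wall thickness 8 mm (the base is also 8 mm thick). The base covers the whole footprint; the four walls stand on the base, with the y-facing walls full-width and the x-facing walls fitting between their inner faces.

C is a spool: two coaxial disc flanges of radius 85 mm and thickness 16 mm, joined by a core cylinder of radius 54 mm and height 266 mm. The lower flange rests on z = 0 and the three cylinders share a vertical axis.

The open box is on the floor beside the stool on its +x side. The spool is on top of the stool.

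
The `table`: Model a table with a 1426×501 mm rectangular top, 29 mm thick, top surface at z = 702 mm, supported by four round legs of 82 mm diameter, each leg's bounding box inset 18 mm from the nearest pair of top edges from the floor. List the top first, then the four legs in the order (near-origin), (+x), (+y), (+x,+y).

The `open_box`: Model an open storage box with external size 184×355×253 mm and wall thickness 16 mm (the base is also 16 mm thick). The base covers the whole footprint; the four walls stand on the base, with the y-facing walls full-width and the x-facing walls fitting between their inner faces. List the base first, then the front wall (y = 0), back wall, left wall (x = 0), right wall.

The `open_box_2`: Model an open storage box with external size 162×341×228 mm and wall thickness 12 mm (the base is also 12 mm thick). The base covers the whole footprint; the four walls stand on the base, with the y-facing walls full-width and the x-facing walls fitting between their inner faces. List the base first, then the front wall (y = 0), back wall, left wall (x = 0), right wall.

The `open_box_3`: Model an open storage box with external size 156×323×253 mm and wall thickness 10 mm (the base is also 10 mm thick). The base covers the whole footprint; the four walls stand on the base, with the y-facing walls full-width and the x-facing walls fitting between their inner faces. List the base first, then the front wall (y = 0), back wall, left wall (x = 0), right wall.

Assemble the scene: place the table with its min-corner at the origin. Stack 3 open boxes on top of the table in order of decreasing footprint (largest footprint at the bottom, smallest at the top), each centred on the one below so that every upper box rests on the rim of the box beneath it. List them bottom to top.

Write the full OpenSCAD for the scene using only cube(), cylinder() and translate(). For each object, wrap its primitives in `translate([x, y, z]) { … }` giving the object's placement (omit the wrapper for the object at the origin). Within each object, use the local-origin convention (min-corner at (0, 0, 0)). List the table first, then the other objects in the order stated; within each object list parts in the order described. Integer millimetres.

translate([0, 0, 673]) cube([1426, 501, 29]);
translate([59, 59, 0]) cylinder(h = 673, r = 41);
translate([1367, 59, 0]) cylinder(h = 673, r = 41);
translate([59, 442, 0]) cylinder(h = 673, r = 41);
translate([1367, 442, 0]) cylinder(h = 673, r = 41);
translate([621, 73, 702]) {
  cube([184, 355, 16]);
  translate([0, 0, 16]) cube([184, 16, 237]);
  translate([0, 339, 16]) cube([184, 16, 237]);
  translate([0, 16, 16]) cube([16, 323, 237]);
  translate([168, 16, 16]) cube([16, 323, 237]);
}
translate([632, 80, 955]) {
  cube([162, 341, 12]);
  translate([0, 0, 12]) cube([162, 12, 216]);
  translate([0, 329, 12]) cube([162, 12, 216]);
  translate([0, 12, 12]) cube([12, 317, 216]);
  translate([150, 12, 12]) cube([12, 317, 216]);
}
translate([635, 89, 1183]) {
  cube([156, 323, 10]);
  translate([0, 0, 10]) cube([156, 10, 243]);
  translate([0, 313, 10]) cube([156, 10, 243]);
  translate([0, 10, 10]) cube([10, 303, 243]);
  translate([146, 10, 10]) cube([10, 303, 243]);
}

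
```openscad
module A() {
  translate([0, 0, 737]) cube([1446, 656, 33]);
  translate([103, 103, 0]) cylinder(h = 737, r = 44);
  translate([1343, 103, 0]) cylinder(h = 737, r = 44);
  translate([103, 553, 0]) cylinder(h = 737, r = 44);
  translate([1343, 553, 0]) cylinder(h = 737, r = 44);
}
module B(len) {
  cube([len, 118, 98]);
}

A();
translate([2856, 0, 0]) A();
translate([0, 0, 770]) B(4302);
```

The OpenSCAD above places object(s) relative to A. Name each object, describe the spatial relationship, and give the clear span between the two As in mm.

A is a table. B is a beam. A beam spans the tops of two tables. The clear span between the two tables is 1410 mm.

Second table starts at x = 2856; first ends at x = 1446; clear span = 2856 − 1446 = 1410 mm.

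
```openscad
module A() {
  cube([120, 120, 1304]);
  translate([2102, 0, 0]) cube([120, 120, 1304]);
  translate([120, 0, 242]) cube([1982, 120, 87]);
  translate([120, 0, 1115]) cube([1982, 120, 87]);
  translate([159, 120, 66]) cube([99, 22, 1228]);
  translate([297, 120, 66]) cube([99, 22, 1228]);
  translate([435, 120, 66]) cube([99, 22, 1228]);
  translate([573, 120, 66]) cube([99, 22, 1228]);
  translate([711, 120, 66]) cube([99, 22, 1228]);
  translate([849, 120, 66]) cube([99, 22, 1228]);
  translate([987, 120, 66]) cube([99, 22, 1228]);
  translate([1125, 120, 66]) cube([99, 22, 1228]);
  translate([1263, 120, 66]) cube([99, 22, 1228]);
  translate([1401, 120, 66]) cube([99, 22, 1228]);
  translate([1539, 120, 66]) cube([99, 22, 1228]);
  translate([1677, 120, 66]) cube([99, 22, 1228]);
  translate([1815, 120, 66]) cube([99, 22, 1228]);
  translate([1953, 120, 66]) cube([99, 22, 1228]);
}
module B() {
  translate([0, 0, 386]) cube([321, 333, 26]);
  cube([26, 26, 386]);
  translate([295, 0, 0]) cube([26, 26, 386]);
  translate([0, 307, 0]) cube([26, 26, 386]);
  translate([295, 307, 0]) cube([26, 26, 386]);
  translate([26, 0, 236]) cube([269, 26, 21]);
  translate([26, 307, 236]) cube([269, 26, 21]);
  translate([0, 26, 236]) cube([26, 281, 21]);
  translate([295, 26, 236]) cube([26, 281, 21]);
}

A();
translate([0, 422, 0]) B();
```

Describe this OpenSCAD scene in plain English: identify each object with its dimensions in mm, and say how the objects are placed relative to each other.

A is a fence section. Two 120×120 mm posts, 1304 mm tall, stand on the floor with a clear span of 1982 mm between their inner faces. Two horizontal rails of 120×87 mm section span the gap between the posts with their undersides at z = 242 mm and z = 1115 mm, flush with the posts' −y face. 14 pickets, each 99 mm wide, 22 mm thick and 1228 mm tall, are fixed to the +y face of the rails with their bottoms at z = 66 mm, evenly spaced across the span with equal gaps (rounded down to the nearest mm) at the −x end and between each pair — any rounding remainder accumulates at the +x end.

B is a four-legged stool. The seat is a 321×333×26 mm slab whose top surface is at z = 412 mm; four square legs, each 26×26 mm in cross-section, run from the floor (z = 0) to the underside of the seat, each flush with a corner of the seat. Four stretchers, 26 mm wide and 21 mm tall, connect adjacent legs with their undersides at z = 236 mm, each running between the inner faces of the legs it joins and aligned with the legs' outer faces on the other axis.

The stool is on the floor beside the fence section on its +y side.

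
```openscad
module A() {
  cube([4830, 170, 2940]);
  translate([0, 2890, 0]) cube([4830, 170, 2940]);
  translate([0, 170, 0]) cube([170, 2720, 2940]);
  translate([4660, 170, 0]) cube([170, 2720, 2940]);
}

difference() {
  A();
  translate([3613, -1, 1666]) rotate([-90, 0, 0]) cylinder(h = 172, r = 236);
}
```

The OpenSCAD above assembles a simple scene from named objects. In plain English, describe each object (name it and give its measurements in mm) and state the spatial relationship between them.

A is a box-shaped house frame (walls only): outside footprint 4830×3060 mm, wall height 2940 mm, wall thickness 170 mm. The two y-facing walls run the full x-width; the two x-facing walls fit between the inner faces of the y-facing walls.

The house frame has a circular hole of radius 236 mm through its front wall, centred at (x = 3613, z = 1666).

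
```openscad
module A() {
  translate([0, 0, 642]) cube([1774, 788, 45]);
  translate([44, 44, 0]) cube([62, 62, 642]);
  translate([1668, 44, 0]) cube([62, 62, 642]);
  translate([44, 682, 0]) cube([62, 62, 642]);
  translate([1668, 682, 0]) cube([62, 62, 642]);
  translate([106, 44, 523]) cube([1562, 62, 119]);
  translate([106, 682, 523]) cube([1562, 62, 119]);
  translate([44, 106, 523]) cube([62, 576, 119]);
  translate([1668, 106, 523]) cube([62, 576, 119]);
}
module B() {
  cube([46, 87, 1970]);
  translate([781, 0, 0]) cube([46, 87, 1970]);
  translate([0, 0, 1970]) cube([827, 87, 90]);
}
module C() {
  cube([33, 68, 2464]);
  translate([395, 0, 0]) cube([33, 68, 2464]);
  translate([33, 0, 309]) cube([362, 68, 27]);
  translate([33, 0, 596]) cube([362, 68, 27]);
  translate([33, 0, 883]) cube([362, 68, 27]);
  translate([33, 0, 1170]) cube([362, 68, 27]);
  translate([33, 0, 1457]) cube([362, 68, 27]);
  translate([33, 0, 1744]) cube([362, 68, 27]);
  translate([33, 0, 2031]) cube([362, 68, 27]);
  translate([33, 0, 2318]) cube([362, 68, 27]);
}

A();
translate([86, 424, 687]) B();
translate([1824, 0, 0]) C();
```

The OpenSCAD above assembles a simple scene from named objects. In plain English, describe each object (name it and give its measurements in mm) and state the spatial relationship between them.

A is a table: top 1774 mm (x) × 788 mm (y), 45 mm thick, upper face at z = 687 mm, on four 62×62 mm square legs, each inset 44 mm from the nearest pair of top edges, running from z = 0 to the bottom of the top. Four apron rails, 62 mm thick and 119 mm tall, run between adjacent legs with their top edges flush with the underside of the top and their outer faces flush with the legs' outer faces.

B is a rectangular door frame: two vertical jambs of 46×87 mm section, 1970 mm tall, with a clear opening 735 mm wide between their inner faces. A header 90 mm tall and 87 mm deep lies on top of the jambs and spans the full outside width.

C is a straight ladder. Two 33×68 mm vertical rails, 2464 mm tall, stand 428 mm apart (outside-to-outside) with their front faces coplanar on the −y side. 8 rungs, each 68 mm deep and 27 mm tall, span between the inner faces of the rails, front faces flush with the rails. The lowest rung's underside is at z = 309 mm and rungs are spaced 287 mm apart (underside to underside).

The door frame is on top of the table. The ladder is on the floor beside the table on its +x side.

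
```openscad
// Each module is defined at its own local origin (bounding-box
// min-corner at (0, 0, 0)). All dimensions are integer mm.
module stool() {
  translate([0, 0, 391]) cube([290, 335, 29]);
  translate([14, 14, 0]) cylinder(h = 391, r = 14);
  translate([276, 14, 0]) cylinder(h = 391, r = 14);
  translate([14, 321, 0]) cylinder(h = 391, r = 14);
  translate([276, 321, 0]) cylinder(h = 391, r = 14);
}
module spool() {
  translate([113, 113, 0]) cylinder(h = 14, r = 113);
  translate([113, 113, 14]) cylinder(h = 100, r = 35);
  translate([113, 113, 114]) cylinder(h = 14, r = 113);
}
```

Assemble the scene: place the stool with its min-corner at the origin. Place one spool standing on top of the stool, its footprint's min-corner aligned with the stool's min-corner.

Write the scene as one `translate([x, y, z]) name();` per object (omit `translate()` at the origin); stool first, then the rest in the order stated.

stool();
translate([0, 0, 420]) spool();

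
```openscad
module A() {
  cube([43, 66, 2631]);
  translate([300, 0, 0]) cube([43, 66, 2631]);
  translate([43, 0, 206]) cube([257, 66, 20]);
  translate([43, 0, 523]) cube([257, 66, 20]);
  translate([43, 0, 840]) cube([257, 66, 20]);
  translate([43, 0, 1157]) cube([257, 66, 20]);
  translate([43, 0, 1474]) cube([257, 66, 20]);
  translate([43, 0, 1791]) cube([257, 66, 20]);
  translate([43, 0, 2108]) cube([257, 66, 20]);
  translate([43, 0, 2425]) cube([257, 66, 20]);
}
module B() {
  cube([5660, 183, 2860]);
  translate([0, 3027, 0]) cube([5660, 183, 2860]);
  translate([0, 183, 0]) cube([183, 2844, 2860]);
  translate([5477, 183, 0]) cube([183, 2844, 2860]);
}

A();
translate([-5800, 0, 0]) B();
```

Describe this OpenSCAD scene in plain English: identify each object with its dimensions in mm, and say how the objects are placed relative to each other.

A is a wooden ladder with two side rails of 43×66 mm section and 2631 mm height, set 343 mm apart overall. Between them run 8 rectangular rungs (66 mm deep, 20 mm thick), front faces flush with the rails' −y face. The bottom of the first rung is 206 mm above the floor and each subsequent rung is 317 mm higher than the one below.

B is the wall frame of a small rectangular building: four walls, each 2860 mm tall and 183 mm thick, enclosing a footprint 5660 mm (x) by 3210 mm (y) outside-to-outside, with no floor or roof. The front and back walls (the −y and +y sides) span the full width; the two side walls fit between them.

The house frame is on the floor beside the ladder on its −x side.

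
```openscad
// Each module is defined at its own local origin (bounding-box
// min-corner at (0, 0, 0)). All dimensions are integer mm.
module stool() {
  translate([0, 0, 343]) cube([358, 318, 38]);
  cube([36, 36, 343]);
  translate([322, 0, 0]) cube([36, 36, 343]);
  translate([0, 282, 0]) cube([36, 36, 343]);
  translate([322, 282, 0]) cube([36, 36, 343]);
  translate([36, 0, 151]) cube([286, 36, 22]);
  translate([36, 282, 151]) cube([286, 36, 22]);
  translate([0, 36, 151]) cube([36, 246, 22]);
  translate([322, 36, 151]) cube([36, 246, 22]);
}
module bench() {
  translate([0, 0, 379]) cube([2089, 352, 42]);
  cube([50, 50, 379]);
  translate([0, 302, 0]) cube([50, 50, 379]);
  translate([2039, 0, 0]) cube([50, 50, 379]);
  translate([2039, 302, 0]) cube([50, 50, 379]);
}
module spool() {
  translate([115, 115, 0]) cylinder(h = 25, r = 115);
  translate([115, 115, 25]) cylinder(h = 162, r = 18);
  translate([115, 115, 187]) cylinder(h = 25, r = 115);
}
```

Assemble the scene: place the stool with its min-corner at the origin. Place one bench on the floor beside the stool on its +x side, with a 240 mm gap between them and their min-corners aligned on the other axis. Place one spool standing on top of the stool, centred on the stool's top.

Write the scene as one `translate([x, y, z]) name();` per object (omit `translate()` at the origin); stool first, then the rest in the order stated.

stool();
translate([598, 0, 0]) bench();
translate([64, 44, 381]) spool();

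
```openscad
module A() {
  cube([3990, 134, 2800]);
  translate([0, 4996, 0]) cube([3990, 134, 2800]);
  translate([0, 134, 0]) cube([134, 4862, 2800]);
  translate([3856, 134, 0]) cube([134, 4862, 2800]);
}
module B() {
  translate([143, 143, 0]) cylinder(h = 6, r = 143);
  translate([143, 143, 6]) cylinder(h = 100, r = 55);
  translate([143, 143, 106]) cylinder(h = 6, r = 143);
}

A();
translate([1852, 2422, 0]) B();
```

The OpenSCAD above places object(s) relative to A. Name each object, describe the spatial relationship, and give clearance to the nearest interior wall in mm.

Clearances: x = 1718, y = 2288; minimum 1718 mm.

A is a house frame. B is a spool. The spool sits inside the house frame, centred. The clearance to the nearest interior wall is 1718 mm.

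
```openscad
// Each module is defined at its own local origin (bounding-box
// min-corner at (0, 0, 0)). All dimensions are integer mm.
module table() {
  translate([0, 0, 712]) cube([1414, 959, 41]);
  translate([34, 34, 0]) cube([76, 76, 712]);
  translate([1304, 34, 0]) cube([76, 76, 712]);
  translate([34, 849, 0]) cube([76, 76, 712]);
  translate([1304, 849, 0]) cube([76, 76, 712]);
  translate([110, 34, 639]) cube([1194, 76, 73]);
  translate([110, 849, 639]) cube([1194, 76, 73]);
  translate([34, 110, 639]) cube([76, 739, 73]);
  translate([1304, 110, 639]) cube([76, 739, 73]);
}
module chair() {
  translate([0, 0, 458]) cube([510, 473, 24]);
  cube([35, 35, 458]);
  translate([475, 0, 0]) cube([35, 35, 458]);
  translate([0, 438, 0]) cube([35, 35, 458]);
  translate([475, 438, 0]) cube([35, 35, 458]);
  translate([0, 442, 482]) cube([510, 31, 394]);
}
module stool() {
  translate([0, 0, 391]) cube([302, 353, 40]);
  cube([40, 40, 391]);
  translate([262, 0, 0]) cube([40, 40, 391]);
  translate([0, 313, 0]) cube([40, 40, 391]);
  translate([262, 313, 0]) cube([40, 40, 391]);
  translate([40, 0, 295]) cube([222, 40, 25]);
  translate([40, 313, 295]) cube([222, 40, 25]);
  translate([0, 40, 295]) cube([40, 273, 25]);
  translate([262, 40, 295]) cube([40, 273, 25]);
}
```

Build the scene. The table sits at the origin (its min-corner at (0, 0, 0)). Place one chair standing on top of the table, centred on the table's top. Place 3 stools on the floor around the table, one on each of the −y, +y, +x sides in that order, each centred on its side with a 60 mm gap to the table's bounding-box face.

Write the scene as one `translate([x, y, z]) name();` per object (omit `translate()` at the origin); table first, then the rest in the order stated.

table();
translate([452, 243, 753]) chair();
translate([556, -413, 0]) stool();
translate([556, 1019, 0]) stool();
translate([1474, 303, 0]) stool();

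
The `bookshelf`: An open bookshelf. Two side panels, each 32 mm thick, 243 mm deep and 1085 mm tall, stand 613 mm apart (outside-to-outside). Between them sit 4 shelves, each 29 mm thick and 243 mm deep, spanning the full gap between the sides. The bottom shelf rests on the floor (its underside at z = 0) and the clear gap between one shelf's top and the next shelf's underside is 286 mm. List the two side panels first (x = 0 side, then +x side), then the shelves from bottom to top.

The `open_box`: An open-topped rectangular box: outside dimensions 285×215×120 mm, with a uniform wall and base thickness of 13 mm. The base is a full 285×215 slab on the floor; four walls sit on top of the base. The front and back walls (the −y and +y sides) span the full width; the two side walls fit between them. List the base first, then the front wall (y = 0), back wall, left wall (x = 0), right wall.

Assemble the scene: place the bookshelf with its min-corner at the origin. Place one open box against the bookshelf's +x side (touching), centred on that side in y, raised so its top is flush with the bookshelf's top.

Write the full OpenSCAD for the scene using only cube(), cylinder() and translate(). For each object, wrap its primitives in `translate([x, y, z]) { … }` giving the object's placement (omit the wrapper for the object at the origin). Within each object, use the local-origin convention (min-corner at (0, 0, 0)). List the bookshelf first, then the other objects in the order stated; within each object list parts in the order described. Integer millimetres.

cube([32, 243, 1085]);
translate([581, 0, 0]) cube([32, 243, 1085]);
translate([32, 0, 0]) cube([549, 243, 29]);
translate([32, 0, 315]) cube([549, 243, 29]);
translate([32, 0, 630]) cube([549, 243, 29]);
translate([32, 0, 945]) cube([549, 243, 29]);
translate([613, 14, 965]) {
  cube([285, 215, 13]);
  translate([0, 0, 13]) cube([285, 13, 107]);
  translate([0, 202, 13]) cube([285, 13, 107]);
  translate([0, 13, 13]) cube([13, 189, 107]);
  translate([272, 13, 13]) cube([13, 189, 107]);
}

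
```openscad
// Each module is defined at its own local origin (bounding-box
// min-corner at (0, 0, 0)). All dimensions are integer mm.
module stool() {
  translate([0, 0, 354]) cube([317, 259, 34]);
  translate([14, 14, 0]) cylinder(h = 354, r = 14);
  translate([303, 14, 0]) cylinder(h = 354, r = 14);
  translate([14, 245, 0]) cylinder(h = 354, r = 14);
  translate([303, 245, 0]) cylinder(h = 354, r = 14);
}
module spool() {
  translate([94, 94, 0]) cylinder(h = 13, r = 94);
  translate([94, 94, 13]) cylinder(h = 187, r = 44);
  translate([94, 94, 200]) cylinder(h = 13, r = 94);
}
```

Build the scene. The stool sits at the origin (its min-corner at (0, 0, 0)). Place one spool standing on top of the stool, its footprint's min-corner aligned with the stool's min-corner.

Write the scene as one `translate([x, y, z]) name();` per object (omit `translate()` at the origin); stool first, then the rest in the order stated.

stool();
translate([0, 0, 388]) spool();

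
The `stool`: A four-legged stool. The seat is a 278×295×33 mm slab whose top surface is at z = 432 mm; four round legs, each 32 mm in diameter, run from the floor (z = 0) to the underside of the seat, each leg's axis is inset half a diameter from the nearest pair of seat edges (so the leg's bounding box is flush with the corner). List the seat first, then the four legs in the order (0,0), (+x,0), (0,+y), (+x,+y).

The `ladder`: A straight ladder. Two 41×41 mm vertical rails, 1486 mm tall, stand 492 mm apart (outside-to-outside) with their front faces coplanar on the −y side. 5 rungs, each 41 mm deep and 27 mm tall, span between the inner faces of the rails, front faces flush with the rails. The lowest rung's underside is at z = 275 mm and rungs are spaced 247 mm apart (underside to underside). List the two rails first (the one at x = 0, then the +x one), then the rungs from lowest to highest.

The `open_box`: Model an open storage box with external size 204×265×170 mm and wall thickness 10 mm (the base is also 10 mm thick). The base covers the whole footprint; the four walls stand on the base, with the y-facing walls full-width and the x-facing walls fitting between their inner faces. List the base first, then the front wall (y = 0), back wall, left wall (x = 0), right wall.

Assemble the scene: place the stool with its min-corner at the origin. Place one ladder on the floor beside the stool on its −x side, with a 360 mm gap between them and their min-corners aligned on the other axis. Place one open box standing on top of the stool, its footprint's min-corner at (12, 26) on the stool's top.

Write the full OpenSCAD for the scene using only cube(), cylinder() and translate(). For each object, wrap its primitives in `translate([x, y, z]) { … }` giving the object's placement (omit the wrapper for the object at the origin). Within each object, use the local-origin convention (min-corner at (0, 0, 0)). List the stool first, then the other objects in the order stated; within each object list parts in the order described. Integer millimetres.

translate([0, 0, 399]) cube([278, 295, 33]);
translate([16, 16, 0]) cylinder(h = 399, r = 16);
translate([262, 16, 0]) cylinder(h = 399, r = 16);
translate([16, 279, 0]) cylinder(h = 399, r = 16);
translate([262, 279, 0]) cylinder(h = 399, r = 16);
translate([-852, 0, 0]) {
  cube([41, 41, 1486]);
  translate([451, 0, 0]) cube([41, 41, 1486]);
  translate([41, 0, 275]) cube([410, 41, 27]);
  translate([41, 0, 522]) cube([410, 41, 27]);
  translate([41, 0, 769]) cube([410, 41, 27]);
  translate([41, 0, 1016]) cube([410, 41, 27]);
  translate([41, 0, 1263]) cube([410, 41, 27]);
}
translate([12, 26, 432]) {
  cube([204, 265, 10]);
  translate([0, 0, 10]) cube([204, 10, 160]);
  translate([0, 255, 10]) cube([204, 10, 160]);
  translate([0, 10, 10]) cube([10, 245, 160]);
  translate([194, 10, 10]) cube([10, 245, 160]);
}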